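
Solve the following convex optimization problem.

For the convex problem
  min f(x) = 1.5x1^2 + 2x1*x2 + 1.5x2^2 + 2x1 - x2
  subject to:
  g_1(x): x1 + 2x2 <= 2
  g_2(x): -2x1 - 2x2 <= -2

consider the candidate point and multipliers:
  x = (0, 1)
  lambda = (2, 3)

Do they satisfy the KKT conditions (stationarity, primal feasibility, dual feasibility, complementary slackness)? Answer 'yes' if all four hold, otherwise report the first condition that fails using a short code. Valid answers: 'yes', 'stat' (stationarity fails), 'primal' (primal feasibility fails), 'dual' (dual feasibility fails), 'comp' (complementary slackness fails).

Gradient of f: grad f(x) = Q x + c = (4, 2)
Constraint values g_i(x) = a_i^T x - b_i:
  g_1((0, 1)) = 0
  g_2((0, 1)) = 0
Stationarity residual: grad f(x) + sum_i lambda_i a_i = (0, 0)
  -> stationarity OK
Primal feasibility (all g_i <= 0): OK
Dual feasibility (all lambda_i >= 0): OK
Complementary slackness (lambda_i * g_i(x) = 0 for all i): OK

Verdict: yes, KKT holds.

yes


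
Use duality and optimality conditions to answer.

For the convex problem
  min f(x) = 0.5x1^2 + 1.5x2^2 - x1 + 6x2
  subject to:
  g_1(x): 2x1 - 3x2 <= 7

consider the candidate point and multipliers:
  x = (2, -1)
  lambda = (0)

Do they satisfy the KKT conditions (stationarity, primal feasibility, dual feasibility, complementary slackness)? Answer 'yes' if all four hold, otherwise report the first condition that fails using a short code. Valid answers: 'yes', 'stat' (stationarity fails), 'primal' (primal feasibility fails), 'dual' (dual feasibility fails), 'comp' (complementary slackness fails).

Gradient of f: grad f(x) = Q x + c = (1, 3)
Constraint values g_i(x) = a_i^T x - b_i:
  g_1((2, -1)) = 0
Stationarity residual: grad f(x) + sum_i lambda_i a_i = (1, 3)
  -> stationarity FAILS
Primal feasibility (all g_i <= 0): OK
Dual feasibility (all lambda_i >= 0): OK
Complementary slackness (lambda_i * g_i(x) = 0 for all i): OK

Verdict: the first failing condition is stationarity -> stat.

stat


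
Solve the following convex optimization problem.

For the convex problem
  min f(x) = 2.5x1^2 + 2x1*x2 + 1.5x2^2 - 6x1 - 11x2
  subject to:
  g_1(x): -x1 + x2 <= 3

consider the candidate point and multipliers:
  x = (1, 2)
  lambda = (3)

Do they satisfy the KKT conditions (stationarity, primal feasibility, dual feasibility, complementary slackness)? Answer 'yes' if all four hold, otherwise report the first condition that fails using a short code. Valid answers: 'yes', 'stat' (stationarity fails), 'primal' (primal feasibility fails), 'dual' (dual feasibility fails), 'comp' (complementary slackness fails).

Gradient of f: grad f(x) = Q x + c = (3, -3)
Constraint values g_i(x) = a_i^T x - b_i:
  g_1((1, 2)) = -2
Stationarity residual: grad f(x) + sum_i lambda_i a_i = (0, 0)
  -> stationarity OK
Primal feasibility (all g_i <= 0): OK
Dual feasibility (all lambda_i >= 0): OK
Complementary slackness (lambda_i * g_i(x) = 0 for all i): FAILS

Verdict: the first failing condition is complementary_slackness -> comp.

comp


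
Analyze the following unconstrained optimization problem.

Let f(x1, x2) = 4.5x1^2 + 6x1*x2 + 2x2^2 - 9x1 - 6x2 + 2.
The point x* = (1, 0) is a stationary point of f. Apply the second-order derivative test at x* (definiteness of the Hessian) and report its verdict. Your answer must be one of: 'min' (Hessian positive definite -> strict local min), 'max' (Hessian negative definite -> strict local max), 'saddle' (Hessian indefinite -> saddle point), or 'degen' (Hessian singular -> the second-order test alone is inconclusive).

Compute the Hessian H = grad^2 f:
  H = [[9, 6], [6, 4]]
Verify stationarity: grad f(x*) = H x* + g = (0, 0).
Eigenvalues of H: 0, 13.
H has a zero eigenvalue (singular; positive semidefinite but not definite), so H is neither positive definite, negative definite, nor indefinite. The second-order test alone is inconclusive -> degen.
(Indeed, f is constant along the null direction of H through x*, so x* is not a strict local extremum.)

degen


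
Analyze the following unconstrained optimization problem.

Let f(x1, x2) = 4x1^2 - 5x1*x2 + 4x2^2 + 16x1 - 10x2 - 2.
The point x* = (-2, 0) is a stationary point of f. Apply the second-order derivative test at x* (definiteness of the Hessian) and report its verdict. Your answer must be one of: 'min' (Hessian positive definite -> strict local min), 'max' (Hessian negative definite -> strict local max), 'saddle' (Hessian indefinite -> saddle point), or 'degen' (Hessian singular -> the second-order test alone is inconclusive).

Compute the Hessian H = grad^2 f:
  H = [[8, -5], [-5, 8]]
Verify stationarity: grad f(x*) = H x* + g = (0, 0).
Eigenvalues of H: 3, 13.
Both eigenvalues > 0, so H is positive definite -> x* is a strict local min.

min


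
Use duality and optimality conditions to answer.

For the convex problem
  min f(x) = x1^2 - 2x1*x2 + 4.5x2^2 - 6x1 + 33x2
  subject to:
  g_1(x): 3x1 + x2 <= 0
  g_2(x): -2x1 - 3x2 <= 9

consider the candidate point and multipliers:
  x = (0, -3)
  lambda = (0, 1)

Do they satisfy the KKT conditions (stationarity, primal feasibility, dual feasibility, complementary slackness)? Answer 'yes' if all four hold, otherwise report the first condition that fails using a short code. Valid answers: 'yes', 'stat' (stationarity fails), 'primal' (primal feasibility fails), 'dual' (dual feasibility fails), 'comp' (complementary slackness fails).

Gradient of f: grad f(x) = Q x + c = (0, 6)
Constraint values g_i(x) = a_i^T x - b_i:
  g_1((0, -3)) = -3
  g_2((0, -3)) = 0
Stationarity residual: grad f(x) + sum_i lambda_i a_i = (-2, 3)
  -> stationarity FAILS
Primal feasibility (all g_i <= 0): OK
Dual feasibility (all lambda_i >= 0): OK
Complementary slackness (lambda_i * g_i(x) = 0 for all i): OK

Verdict: the first failing condition is stationarity -> stat.

stat


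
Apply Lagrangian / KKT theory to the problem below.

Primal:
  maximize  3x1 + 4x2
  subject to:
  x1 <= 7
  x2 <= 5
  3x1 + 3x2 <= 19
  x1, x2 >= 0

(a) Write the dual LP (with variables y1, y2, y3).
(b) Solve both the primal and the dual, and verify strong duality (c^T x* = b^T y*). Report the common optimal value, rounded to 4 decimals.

The standard primal-dual pair for 'max c^T x s.t. A x <= b, x >= 0' is:
  Dual:  min b^T y  s.t.  A^T y >= c,  y >= 0.

So the dual LP is:
  minimize  7y1 + 5y2 + 19y3
  subject to:
    y1 + 3y3 >= 3
    y2 + 3y3 >= 4
    y1, y2, y3 >= 0

Solving the primal: x* = (1.3333, 5).
  primal value c^T x* = 24.
Solving the dual: y* = (0, 1, 1).
  dual value b^T y* = 24.
Strong duality: c^T x* = b^T y*. Confirmed.

24


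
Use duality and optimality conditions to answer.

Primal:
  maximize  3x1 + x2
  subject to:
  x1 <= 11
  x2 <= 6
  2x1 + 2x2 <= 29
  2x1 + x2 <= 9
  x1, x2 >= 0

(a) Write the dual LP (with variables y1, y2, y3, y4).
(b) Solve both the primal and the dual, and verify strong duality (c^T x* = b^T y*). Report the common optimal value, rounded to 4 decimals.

The standard primal-dual pair for 'max c^T x s.t. A x <= b, x >= 0' is:
  Dual:  min b^T y  s.t.  A^T y >= c,  y >= 0.

So the dual LP is:
  minimize  11y1 + 6y2 + 29y3 + 9y4
  subject to:
    y1 + 2y3 + 2y4 >= 3
    y2 + 2y3 + y4 >= 1
    y1, y2, y3, y4 >= 0

Solving the primal: x* = (4.5, 0).
  primal value c^T x* = 13.5.
Solving the dual: y* = (0, 0, 0, 1.5).
  dual value b^T y* = 13.5.
Strong duality: c^T x* = b^T y*. Confirmed.

13.5


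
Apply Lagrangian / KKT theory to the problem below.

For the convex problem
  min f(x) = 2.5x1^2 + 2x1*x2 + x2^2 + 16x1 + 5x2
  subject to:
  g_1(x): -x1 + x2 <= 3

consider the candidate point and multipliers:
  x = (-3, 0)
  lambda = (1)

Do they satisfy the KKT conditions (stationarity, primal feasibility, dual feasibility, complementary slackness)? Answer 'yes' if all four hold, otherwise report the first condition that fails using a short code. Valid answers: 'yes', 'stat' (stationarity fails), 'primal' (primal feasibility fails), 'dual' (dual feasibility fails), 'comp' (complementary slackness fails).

Gradient of f: grad f(x) = Q x + c = (1, -1)
Constraint values g_i(x) = a_i^T x - b_i:
  g_1((-3, 0)) = 0
Stationarity residual: grad f(x) + sum_i lambda_i a_i = (0, 0)
  -> stationarity OK
Primal feasibility (all g_i <= 0): OK
Dual feasibility (all lambda_i >= 0): OK
Complementary slackness (lambda_i * g_i(x) = 0 for all i): OK

Verdict: yes, KKT holds.

yes


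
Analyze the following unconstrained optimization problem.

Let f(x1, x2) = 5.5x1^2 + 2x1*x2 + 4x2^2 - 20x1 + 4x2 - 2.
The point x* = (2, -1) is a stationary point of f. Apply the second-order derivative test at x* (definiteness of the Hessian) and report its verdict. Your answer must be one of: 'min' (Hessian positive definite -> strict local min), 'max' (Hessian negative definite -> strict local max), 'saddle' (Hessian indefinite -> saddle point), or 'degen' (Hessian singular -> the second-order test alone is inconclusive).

Compute the Hessian H = grad^2 f:
  H = [[11, 2], [2, 8]]
Verify stationarity: grad f(x*) = H x* + g = (0, 0).
Eigenvalues of H: 7, 12.
Both eigenvalues > 0, so H is positive definite -> x* is a strict local min.

min


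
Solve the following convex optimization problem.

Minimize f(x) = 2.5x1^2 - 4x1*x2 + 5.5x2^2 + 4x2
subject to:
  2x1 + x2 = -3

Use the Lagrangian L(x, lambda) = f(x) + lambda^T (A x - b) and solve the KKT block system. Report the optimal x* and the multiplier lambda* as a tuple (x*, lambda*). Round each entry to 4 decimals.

Form the Lagrangian:
  L(x, lambda) = (1/2) x^T Q x + c^T x + lambda^T (A x - b)
Stationarity (grad_x L = 0): Q x + c + A^T lambda = 0.
Primal feasibility: A x = b.

This gives the KKT block system:
  [ Q   A^T ] [ x     ]   [-c ]
  [ A    0  ] [ lambda ] = [ b ]

Solving the linear system:
  x*      = (-1.0769, -0.8462)
  lambda* = (1)
  f(x*)   = -0.1923

x* = (-1.0769, -0.8462), lambda* = (1)


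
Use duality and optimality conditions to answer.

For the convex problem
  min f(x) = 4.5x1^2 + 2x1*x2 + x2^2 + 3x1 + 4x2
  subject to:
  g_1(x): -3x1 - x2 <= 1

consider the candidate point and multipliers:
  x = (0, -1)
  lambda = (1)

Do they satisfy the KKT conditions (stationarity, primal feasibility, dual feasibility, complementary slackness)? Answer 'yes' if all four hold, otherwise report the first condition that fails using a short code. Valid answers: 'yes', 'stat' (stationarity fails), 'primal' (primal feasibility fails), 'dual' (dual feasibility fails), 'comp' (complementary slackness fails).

Gradient of f: grad f(x) = Q x + c = (1, 2)
Constraint values g_i(x) = a_i^T x - b_i:
  g_1((0, -1)) = 0
Stationarity residual: grad f(x) + sum_i lambda_i a_i = (-2, 1)
  -> stationarity FAILS
Primal feasibility (all g_i <= 0): OK
Dual feasibility (all lambda_i >= 0): OK
Complementary slackness (lambda_i * g_i(x) = 0 for all i): OK

Verdict: the first failing condition is stationarity -> stat.

stat


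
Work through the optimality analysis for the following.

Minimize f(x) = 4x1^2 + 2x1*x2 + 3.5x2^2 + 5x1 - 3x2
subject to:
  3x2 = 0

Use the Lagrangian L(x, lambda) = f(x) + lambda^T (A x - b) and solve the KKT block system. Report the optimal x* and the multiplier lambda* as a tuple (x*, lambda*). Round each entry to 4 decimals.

Form the Lagrangian:
  L(x, lambda) = (1/2) x^T Q x + c^T x + lambda^T (A x - b)
Stationarity (grad_x L = 0): Q x + c + A^T lambda = 0.
Primal feasibility: A x = b.

This gives the KKT block system:
  [ Q   A^T ] [ x     ]   [-c ]
  [ A    0  ] [ lambda ] = [ b ]

Solving the linear system:
  x*      = (-0.625, 0)
  lambda* = (1.4167)
  f(x*)   = -1.5625

x* = (-0.625, 0), lambda* = (1.4167)


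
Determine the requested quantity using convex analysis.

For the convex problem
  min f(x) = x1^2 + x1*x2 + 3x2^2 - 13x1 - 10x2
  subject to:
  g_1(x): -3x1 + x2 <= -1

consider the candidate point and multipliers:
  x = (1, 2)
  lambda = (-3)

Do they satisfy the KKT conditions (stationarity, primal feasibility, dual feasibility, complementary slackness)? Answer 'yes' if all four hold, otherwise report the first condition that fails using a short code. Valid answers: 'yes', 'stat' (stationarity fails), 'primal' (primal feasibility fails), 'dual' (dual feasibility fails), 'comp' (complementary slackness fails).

Gradient of f: grad f(x) = Q x + c = (-9, 3)
Constraint values g_i(x) = a_i^T x - b_i:
  g_1((1, 2)) = 0
Stationarity residual: grad f(x) + sum_i lambda_i a_i = (0, 0)
  -> stationarity OK
Primal feasibility (all g_i <= 0): OK
Dual feasibility (all lambda_i >= 0): FAILS
Complementary slackness (lambda_i * g_i(x) = 0 for all i): OK

Verdict: the first failing condition is dual_feasibility -> dual.

dual


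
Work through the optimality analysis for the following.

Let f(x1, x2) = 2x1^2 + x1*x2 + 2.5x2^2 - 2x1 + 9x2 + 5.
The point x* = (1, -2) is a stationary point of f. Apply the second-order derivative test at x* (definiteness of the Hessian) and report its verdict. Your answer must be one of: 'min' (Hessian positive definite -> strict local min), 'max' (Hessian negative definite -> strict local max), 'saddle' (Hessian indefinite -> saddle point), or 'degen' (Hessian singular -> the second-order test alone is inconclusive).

Compute the Hessian H = grad^2 f:
  H = [[4, 1], [1, 5]]
Verify stationarity: grad f(x*) = H x* + g = (0, 0).
Eigenvalues of H: 3.382, 5.618.
Both eigenvalues > 0, so H is positive definite -> x* is a strict local min.

min


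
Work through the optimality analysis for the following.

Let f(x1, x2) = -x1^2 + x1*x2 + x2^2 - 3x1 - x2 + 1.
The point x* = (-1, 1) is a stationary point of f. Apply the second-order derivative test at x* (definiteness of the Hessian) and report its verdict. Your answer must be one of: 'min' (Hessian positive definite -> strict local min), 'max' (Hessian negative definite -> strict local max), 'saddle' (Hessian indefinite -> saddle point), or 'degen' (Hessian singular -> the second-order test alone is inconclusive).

Compute the Hessian H = grad^2 f:
  H = [[-2, 1], [1, 2]]
Verify stationarity: grad f(x*) = H x* + g = (0, 0).
Eigenvalues of H: -2.2361, 2.2361.
Eigenvalues have mixed signs, so H is indefinite -> x* is a saddle point.

saddle


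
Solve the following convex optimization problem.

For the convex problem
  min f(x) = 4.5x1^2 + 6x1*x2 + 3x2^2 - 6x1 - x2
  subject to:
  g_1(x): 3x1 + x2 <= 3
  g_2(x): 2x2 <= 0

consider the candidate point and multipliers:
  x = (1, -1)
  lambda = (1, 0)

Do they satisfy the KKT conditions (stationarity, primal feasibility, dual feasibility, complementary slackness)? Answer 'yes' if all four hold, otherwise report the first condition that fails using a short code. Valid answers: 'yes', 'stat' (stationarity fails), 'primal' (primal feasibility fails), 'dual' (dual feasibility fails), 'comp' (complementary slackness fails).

Gradient of f: grad f(x) = Q x + c = (-3, -1)
Constraint values g_i(x) = a_i^T x - b_i:
  g_1((1, -1)) = -1
  g_2((1, -1)) = -2
Stationarity residual: grad f(x) + sum_i lambda_i a_i = (0, 0)
  -> stationarity OK
Primal feasibility (all g_i <= 0): OK
Dual feasibility (all lambda_i >= 0): OK
Complementary slackness (lambda_i * g_i(x) = 0 for all i): FAILS

Verdict: the first failing condition is complementary_slackness -> comp.

comp


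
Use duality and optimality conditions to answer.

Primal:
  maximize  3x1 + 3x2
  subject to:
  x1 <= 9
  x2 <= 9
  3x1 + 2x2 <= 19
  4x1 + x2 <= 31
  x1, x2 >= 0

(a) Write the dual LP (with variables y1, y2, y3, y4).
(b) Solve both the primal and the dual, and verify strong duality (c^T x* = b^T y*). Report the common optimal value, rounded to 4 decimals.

The standard primal-dual pair for 'max c^T x s.t. A x <= b, x >= 0' is:
  Dual:  min b^T y  s.t.  A^T y >= c,  y >= 0.

So the dual LP is:
  minimize  9y1 + 9y2 + 19y3 + 31y4
  subject to:
    y1 + 3y3 + 4y4 >= 3
    y2 + 2y3 + y4 >= 3
    y1, y2, y3, y4 >= 0

Solving the primal: x* = (0.3333, 9).
  primal value c^T x* = 28.
Solving the dual: y* = (0, 1, 1, 0).
  dual value b^T y* = 28.
Strong duality: c^T x* = b^T y*. Confirmed.

28


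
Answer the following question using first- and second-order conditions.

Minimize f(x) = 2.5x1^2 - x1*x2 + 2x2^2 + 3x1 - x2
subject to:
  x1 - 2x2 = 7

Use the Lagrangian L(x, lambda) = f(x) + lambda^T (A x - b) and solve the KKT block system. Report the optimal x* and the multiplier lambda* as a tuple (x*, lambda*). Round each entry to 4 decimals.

Form the Lagrangian:
  L(x, lambda) = (1/2) x^T Q x + c^T x + lambda^T (A x - b)
Stationarity (grad_x L = 0): Q x + c + A^T lambda = 0.
Primal feasibility: A x = b.

This gives the KKT block system:
  [ Q   A^T ] [ x     ]   [-c ]
  [ A    0  ] [ lambda ] = [ b ]

Solving the linear system:
  x*      = (0.2, -3.4)
  lambda* = (-7.4)
  f(x*)   = 27.9

x* = (0.2, -3.4), lambda* = (-7.4)


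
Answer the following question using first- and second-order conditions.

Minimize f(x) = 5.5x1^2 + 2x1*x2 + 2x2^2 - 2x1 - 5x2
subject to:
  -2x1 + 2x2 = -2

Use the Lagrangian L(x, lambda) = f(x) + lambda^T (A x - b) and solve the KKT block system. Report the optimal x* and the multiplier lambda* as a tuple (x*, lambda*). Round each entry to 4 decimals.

Form the Lagrangian:
  L(x, lambda) = (1/2) x^T Q x + c^T x + lambda^T (A x - b)
Stationarity (grad_x L = 0): Q x + c + A^T lambda = 0.
Primal feasibility: A x = b.

This gives the KKT block system:
  [ Q   A^T ] [ x     ]   [-c ]
  [ A    0  ] [ lambda ] = [ b ]

Solving the linear system:
  x*      = (0.6842, -0.3158)
  lambda* = (2.4474)
  f(x*)   = 2.5526

x* = (0.6842, -0.3158), lambda* = (2.4474)


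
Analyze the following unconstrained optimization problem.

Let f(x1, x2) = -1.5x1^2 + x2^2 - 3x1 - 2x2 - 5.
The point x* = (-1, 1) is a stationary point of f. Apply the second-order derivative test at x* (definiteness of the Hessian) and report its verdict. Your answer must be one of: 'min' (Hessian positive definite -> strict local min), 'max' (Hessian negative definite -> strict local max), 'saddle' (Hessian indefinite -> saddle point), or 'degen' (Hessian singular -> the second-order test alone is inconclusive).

Compute the Hessian H = grad^2 f:
  H = [[-3, 0], [0, 2]]
Verify stationarity: grad f(x*) = H x* + g = (0, 0).
Eigenvalues of H: -3, 2.
Eigenvalues have mixed signs, so H is indefinite -> x* is a saddle point.

saddle


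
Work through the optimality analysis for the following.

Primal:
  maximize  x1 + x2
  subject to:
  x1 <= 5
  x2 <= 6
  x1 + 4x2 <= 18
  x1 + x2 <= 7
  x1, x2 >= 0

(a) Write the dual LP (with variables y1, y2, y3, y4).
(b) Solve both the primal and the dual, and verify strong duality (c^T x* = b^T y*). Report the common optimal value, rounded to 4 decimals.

The standard primal-dual pair for 'max c^T x s.t. A x <= b, x >= 0' is:
  Dual:  min b^T y  s.t.  A^T y >= c,  y >= 0.

So the dual LP is:
  minimize  5y1 + 6y2 + 18y3 + 7y4
  subject to:
    y1 + y3 + y4 >= 1
    y2 + 4y3 + y4 >= 1
    y1, y2, y3, y4 >= 0

Solving the primal: x* = (3.3333, 3.6667).
  primal value c^T x* = 7.
Solving the dual: y* = (0, 0, 0, 1).
  dual value b^T y* = 7.
Strong duality: c^T x* = b^T y*. Confirmed.

7


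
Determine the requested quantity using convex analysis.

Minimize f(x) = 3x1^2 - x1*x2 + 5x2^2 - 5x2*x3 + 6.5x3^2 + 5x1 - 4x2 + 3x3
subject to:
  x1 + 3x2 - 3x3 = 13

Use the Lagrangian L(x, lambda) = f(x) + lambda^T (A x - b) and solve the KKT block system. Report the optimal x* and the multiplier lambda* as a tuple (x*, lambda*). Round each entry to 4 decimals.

Form the Lagrangian:
  L(x, lambda) = (1/2) x^T Q x + c^T x + lambda^T (A x - b)
Stationarity (grad_x L = 0): Q x + c + A^T lambda = 0.
Primal feasibility: A x = b.

This gives the KKT block system:
  [ Q   A^T ] [ x     ]   [-c ]
  [ A    0  ] [ lambda ] = [ b ]

Solving the linear system:
  x*      = (1.1348, 2.5981, -1.357)
  lambda* = (-9.2104)
  f(x*)   = 55.4728

x* = (1.1348, 2.5981, -1.357), lambda* = (-9.2104)


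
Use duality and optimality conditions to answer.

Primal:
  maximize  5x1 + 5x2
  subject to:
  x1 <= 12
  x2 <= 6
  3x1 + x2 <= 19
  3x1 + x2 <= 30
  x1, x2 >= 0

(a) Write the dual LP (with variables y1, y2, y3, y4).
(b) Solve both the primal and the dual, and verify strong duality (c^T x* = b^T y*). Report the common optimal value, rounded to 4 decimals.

The standard primal-dual pair for 'max c^T x s.t. A x <= b, x >= 0' is:
  Dual:  min b^T y  s.t.  A^T y >= c,  y >= 0.

So the dual LP is:
  minimize  12y1 + 6y2 + 19y3 + 30y4
  subject to:
    y1 + 3y3 + 3y4 >= 5
    y2 + y3 + y4 >= 5
    y1, y2, y3, y4 >= 0

Solving the primal: x* = (4.3333, 6).
  primal value c^T x* = 51.6667.
Solving the dual: y* = (0, 3.3333, 1.6667, 0).
  dual value b^T y* = 51.6667.
Strong duality: c^T x* = b^T y*. Confirmed.

51.6667


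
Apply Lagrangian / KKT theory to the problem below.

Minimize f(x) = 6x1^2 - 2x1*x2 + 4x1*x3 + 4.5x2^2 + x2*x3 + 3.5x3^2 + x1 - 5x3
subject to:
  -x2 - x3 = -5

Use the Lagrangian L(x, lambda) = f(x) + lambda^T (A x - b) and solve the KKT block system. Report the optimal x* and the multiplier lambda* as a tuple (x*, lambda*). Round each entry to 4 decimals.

Form the Lagrangian:
  L(x, lambda) = (1/2) x^T Q x + c^T x + lambda^T (A x - b)
Stationarity (grad_x L = 0): Q x + c + A^T lambda = 0.
Primal feasibility: A x = b.

This gives the KKT block system:
  [ Q   A^T ] [ x     ]   [-c ]
  [ A    0  ] [ lambda ] = [ b ]

Solving the linear system:
  x*      = (-1.0909, 1.3182, 3.6818)
  lambda* = (17.7273)
  f(x*)   = 34.5682

x* = (-1.0909, 1.3182, 3.6818), lambda* = (17.7273)


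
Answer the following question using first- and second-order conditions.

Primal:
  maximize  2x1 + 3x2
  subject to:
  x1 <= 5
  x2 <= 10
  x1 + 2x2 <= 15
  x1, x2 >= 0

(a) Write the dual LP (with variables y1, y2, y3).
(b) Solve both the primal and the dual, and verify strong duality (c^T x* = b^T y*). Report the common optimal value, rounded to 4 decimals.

The standard primal-dual pair for 'max c^T x s.t. A x <= b, x >= 0' is:
  Dual:  min b^T y  s.t.  A^T y >= c,  y >= 0.

So the dual LP is:
  minimize  5y1 + 10y2 + 15y3
  subject to:
    y1 + y3 >= 2
    y2 + 2y3 >= 3
    y1, y2, y3 >= 0

Solving the primal: x* = (5, 5).
  primal value c^T x* = 25.
Solving the dual: y* = (0.5, 0, 1.5).
  dual value b^T y* = 25.
Strong duality: c^T x* = b^T y*. Confirmed.

25


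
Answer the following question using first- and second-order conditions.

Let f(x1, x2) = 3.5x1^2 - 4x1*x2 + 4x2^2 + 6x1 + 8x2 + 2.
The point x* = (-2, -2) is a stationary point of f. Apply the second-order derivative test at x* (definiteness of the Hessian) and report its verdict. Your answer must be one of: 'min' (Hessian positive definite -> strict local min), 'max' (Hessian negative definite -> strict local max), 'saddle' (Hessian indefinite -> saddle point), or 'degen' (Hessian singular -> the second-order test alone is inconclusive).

Compute the Hessian H = grad^2 f:
  H = [[7, -4], [-4, 8]]
Verify stationarity: grad f(x*) = H x* + g = (0, 0).
Eigenvalues of H: 3.4689, 11.5311.
Both eigenvalues > 0, so H is positive definite -> x* is a strict local min.

min


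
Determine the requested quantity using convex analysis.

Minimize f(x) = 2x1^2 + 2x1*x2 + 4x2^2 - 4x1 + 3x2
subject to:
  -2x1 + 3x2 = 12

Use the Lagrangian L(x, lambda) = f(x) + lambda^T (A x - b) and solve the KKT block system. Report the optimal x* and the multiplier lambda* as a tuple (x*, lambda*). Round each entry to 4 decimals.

Form the Lagrangian:
  L(x, lambda) = (1/2) x^T Q x + c^T x + lambda^T (A x - b)
Stationarity (grad_x L = 0): Q x + c + A^T lambda = 0.
Primal feasibility: A x = b.

This gives the KKT block system:
  [ Q   A^T ] [ x     ]   [-c ]
  [ A    0  ] [ lambda ] = [ b ]

Solving the linear system:
  x*      = (-2.6739, 2.2174)
  lambda* = (-5.1304)
  f(x*)   = 39.4565

x* = (-2.6739, 2.2174), lambda* = (-5.1304)


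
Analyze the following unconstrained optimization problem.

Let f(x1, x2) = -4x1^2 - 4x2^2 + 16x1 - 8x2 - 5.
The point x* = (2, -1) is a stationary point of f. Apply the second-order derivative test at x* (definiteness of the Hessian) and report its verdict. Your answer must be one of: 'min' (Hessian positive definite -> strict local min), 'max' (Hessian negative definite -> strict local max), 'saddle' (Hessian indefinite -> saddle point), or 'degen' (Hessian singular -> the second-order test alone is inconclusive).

Compute the Hessian H = grad^2 f:
  H = [[-8, 0], [0, -8]]
Verify stationarity: grad f(x*) = H x* + g = (0, 0).
Eigenvalues of H: -8, -8.
Both eigenvalues < 0, so H is negative definite -> x* is a strict local max.

max


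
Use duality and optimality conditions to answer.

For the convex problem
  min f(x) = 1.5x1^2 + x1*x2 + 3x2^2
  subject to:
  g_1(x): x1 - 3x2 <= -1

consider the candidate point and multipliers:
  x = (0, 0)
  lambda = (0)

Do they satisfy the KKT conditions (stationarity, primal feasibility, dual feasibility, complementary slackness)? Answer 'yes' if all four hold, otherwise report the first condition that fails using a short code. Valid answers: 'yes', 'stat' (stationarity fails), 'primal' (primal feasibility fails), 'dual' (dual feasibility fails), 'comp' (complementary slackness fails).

Gradient of f: grad f(x) = Q x + c = (0, 0)
Constraint values g_i(x) = a_i^T x - b_i:
  g_1((0, 0)) = 1
Stationarity residual: grad f(x) + sum_i lambda_i a_i = (0, 0)
  -> stationarity OK
Primal feasibility (all g_i <= 0): FAILS
Dual feasibility (all lambda_i >= 0): OK
Complementary slackness (lambda_i * g_i(x) = 0 for all i): OK

Verdict: the first failing condition is primal_feasibility -> primal.

primal


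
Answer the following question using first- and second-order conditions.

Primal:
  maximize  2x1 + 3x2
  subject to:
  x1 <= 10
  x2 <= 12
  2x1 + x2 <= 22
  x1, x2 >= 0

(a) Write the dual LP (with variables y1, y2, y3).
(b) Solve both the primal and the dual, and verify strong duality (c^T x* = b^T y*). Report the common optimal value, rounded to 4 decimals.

The standard primal-dual pair for 'max c^T x s.t. A x <= b, x >= 0' is:
  Dual:  min b^T y  s.t.  A^T y >= c,  y >= 0.

So the dual LP is:
  minimize  10y1 + 12y2 + 22y3
  subject to:
    y1 + 2y3 >= 2
    y2 + y3 >= 3
    y1, y2, y3 >= 0

Solving the primal: x* = (5, 12).
  primal value c^T x* = 46.
Solving the dual: y* = (0, 2, 1).
  dual value b^T y* = 46.
Strong duality: c^T x* = b^T y*. Confirmed.

46


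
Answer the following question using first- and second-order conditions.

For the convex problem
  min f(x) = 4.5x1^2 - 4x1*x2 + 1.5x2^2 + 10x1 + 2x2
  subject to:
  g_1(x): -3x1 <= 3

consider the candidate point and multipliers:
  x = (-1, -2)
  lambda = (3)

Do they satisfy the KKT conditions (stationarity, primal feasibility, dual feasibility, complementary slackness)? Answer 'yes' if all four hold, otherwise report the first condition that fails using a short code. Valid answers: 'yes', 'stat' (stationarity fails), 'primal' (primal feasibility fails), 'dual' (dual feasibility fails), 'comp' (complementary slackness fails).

Gradient of f: grad f(x) = Q x + c = (9, 0)
Constraint values g_i(x) = a_i^T x - b_i:
  g_1((-1, -2)) = 0
Stationarity residual: grad f(x) + sum_i lambda_i a_i = (0, 0)
  -> stationarity OK
Primal feasibility (all g_i <= 0): OK
Dual feasibility (all lambda_i >= 0): OK
Complementary slackness (lambda_i * g_i(x) = 0 for all i): OK

Verdict: yes, KKT holds.

yes


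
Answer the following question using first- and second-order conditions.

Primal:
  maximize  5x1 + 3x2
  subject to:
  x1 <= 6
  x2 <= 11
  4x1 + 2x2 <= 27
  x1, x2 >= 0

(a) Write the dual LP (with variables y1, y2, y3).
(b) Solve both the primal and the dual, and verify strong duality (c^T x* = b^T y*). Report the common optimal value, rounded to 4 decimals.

The standard primal-dual pair for 'max c^T x s.t. A x <= b, x >= 0' is:
  Dual:  min b^T y  s.t.  A^T y >= c,  y >= 0.

So the dual LP is:
  minimize  6y1 + 11y2 + 27y3
  subject to:
    y1 + 4y3 >= 5
    y2 + 2y3 >= 3
    y1, y2, y3 >= 0

Solving the primal: x* = (1.25, 11).
  primal value c^T x* = 39.25.
Solving the dual: y* = (0, 0.5, 1.25).
  dual value b^T y* = 39.25.
Strong duality: c^T x* = b^T y*. Confirmed.

39.25


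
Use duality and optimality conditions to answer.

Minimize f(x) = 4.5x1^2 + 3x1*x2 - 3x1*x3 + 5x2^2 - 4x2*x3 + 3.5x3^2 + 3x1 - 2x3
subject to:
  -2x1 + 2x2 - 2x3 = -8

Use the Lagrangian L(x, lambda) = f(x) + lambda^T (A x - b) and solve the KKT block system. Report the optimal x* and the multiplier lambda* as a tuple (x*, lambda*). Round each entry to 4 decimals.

Form the Lagrangian:
  L(x, lambda) = (1/2) x^T Q x + c^T x + lambda^T (A x - b)
Stationarity (grad_x L = 0): Q x + c + A^T lambda = 0.
Primal feasibility: A x = b.

This gives the KKT block system:
  [ Q   A^T ] [ x     ]   [-c ]
  [ A    0  ] [ lambda ] = [ b ]

Solving the linear system:
  x*      = (1.5079, -0.6085, 1.8836)
  lambda* = (4.5476)
  f(x*)   = 18.5688

x* = (1.5079, -0.6085, 1.8836), lambda* = (4.5476)


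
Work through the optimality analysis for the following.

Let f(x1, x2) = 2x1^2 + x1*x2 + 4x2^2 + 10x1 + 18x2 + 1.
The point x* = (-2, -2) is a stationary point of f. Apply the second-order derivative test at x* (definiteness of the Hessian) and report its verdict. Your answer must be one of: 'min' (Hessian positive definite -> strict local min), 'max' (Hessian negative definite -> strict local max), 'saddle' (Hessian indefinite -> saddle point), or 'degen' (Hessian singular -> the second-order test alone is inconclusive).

Compute the Hessian H = grad^2 f:
  H = [[4, 1], [1, 8]]
Verify stationarity: grad f(x*) = H x* + g = (0, 0).
Eigenvalues of H: 3.7639, 8.2361.
Both eigenvalues > 0, so H is positive definite -> x* is a strict local min.

min


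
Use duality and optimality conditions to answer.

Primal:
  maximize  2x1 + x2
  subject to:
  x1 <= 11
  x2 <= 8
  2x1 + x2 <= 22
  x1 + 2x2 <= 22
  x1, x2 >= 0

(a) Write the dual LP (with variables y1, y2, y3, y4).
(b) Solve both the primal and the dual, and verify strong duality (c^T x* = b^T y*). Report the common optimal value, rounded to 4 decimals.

The standard primal-dual pair for 'max c^T x s.t. A x <= b, x >= 0' is:
  Dual:  min b^T y  s.t.  A^T y >= c,  y >= 0.

So the dual LP is:
  minimize  11y1 + 8y2 + 22y3 + 22y4
  subject to:
    y1 + 2y3 + y4 >= 2
    y2 + y3 + 2y4 >= 1
    y1, y2, y3, y4 >= 0

Solving the primal: x* = (7.3333, 7.3333).
  primal value c^T x* = 22.
Solving the dual: y* = (0, 0, 1, 0).
  dual value b^T y* = 22.
Strong duality: c^T x* = b^T y*. Confirmed.

22


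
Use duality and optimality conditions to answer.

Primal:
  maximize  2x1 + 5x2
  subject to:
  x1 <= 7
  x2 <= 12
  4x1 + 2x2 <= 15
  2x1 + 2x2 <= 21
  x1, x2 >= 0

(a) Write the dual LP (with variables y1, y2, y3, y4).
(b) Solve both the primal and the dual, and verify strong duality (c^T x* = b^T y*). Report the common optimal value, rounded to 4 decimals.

The standard primal-dual pair for 'max c^T x s.t. A x <= b, x >= 0' is:
  Dual:  min b^T y  s.t.  A^T y >= c,  y >= 0.

So the dual LP is:
  minimize  7y1 + 12y2 + 15y3 + 21y4
  subject to:
    y1 + 4y3 + 2y4 >= 2
    y2 + 2y3 + 2y4 >= 5
    y1, y2, y3, y4 >= 0

Solving the primal: x* = (0, 7.5).
  primal value c^T x* = 37.5.
Solving the dual: y* = (0, 0, 2.5, 0).
  dual value b^T y* = 37.5.
Strong duality: c^T x* = b^T y*. Confirmed.

37.5


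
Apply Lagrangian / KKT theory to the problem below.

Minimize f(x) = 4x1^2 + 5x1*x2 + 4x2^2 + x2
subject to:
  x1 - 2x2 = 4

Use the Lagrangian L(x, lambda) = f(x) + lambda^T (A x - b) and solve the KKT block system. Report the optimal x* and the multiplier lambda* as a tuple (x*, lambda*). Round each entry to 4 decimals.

Form the Lagrangian:
  L(x, lambda) = (1/2) x^T Q x + c^T x + lambda^T (A x - b)
Stationarity (grad_x L = 0): Q x + c + A^T lambda = 0.
Primal feasibility: A x = b.

This gives the KKT block system:
  [ Q   A^T ] [ x     ]   [-c ]
  [ A    0  ] [ lambda ] = [ b ]

Solving the linear system:
  x*      = (1.1667, -1.4167)
  lambda* = (-2.25)
  f(x*)   = 3.7917

x* = (1.1667, -1.4167), lambda* = (-2.25)


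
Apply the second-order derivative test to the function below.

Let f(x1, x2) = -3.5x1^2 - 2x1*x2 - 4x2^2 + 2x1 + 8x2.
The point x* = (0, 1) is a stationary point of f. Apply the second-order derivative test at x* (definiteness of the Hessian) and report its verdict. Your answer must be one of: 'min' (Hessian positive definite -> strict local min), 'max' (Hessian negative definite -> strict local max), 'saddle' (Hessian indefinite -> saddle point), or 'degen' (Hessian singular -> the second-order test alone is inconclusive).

Compute the Hessian H = grad^2 f:
  H = [[-7, -2], [-2, -8]]
Verify stationarity: grad f(x*) = H x* + g = (0, 0).
Eigenvalues of H: -9.5616, -5.4384.
Both eigenvalues < 0, so H is negative definite -> x* is a strict local max.

max


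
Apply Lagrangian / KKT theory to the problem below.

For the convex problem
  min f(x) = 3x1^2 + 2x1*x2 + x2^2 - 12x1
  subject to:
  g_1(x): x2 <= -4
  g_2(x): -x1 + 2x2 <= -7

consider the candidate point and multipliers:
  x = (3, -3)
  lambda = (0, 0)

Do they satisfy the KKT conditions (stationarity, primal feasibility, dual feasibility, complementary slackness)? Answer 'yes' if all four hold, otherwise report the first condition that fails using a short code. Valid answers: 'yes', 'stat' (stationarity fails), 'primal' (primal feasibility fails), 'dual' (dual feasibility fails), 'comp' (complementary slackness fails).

Gradient of f: grad f(x) = Q x + c = (0, 0)
Constraint values g_i(x) = a_i^T x - b_i:
  g_1((3, -3)) = 1
  g_2((3, -3)) = -2
Stationarity residual: grad f(x) + sum_i lambda_i a_i = (0, 0)
  -> stationarity OK
Primal feasibility (all g_i <= 0): FAILS
Dual feasibility (all lambda_i >= 0): OK
Complementary slackness (lambda_i * g_i(x) = 0 for all i): OK

Verdict: the first failing condition is primal_feasibility -> primal.

primal


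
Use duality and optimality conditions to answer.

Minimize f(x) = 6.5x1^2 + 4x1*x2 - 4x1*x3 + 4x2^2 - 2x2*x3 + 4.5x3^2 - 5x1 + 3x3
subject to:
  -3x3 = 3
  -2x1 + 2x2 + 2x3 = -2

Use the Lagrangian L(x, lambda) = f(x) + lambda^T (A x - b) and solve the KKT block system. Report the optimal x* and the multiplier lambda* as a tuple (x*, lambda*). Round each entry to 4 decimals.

Form the Lagrangian:
  L(x, lambda) = (1/2) x^T Q x + c^T x + lambda^T (A x - b)
Stationarity (grad_x L = 0): Q x + c + A^T lambda = 0.
Primal feasibility: A x = b.

This gives the KKT block system:
  [ Q   A^T ] [ x     ]   [-c ]
  [ A    0  ] [ lambda ] = [ b ]

Solving the linear system:
  x*      = (-0.0345, -0.0345, -1)
  lambda* = (-2.4598, -0.7931)
  f(x*)   = 1.4828

x* = (-0.0345, -0.0345, -1), lambda* = (-2.4598, -0.7931)


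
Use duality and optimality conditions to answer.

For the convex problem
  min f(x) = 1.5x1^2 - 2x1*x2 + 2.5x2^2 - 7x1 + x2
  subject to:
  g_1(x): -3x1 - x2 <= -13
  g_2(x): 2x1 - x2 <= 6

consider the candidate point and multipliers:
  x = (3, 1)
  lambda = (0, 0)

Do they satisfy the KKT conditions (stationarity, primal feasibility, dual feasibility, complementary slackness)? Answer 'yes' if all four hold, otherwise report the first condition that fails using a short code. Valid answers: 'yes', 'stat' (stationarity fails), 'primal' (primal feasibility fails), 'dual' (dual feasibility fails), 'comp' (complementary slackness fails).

Gradient of f: grad f(x) = Q x + c = (0, 0)
Constraint values g_i(x) = a_i^T x - b_i:
  g_1((3, 1)) = 3
  g_2((3, 1)) = -1
Stationarity residual: grad f(x) + sum_i lambda_i a_i = (0, 0)
  -> stationarity OK
Primal feasibility (all g_i <= 0): FAILS
Dual feasibility (all lambda_i >= 0): OK
Complementary slackness (lambda_i * g_i(x) = 0 for all i): OK

Verdict: the first failing condition is primal_feasibility -> primal.

primal


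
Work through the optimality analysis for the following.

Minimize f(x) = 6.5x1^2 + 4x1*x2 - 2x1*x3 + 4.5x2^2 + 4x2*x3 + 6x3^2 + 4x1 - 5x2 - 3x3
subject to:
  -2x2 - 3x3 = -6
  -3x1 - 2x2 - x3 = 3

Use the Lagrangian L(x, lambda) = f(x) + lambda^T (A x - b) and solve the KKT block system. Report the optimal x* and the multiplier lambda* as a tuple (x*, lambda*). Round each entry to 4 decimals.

Form the Lagrangian:
  L(x, lambda) = (1/2) x^T Q x + c^T x + lambda^T (A x - b)
Stationarity (grad_x L = 0): Q x + c + A^T lambda = 0.
Primal feasibility: A x = b.

This gives the KKT block system:
  [ Q   A^T ] [ x     ]   [-c ]
  [ A    0  ] [ lambda ] = [ b ]

Solving the linear system:
  x*      = (-2.3345, 1.5027, 0.9982)
  lambda* = (9.0344, -7.4448)
  f(x*)   = 28.3472

x* = (-2.3345, 1.5027, 0.9982), lambda* = (9.0344, -7.4448)


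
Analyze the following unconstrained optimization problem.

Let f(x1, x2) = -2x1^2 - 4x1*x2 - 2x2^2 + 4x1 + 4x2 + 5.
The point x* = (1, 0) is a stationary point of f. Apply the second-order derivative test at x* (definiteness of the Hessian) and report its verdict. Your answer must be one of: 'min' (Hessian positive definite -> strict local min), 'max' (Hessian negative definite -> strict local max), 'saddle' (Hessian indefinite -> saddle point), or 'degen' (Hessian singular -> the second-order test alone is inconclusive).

Compute the Hessian H = grad^2 f:
  H = [[-4, -4], [-4, -4]]
Verify stationarity: grad f(x*) = H x* + g = (0, 0).
Eigenvalues of H: -8, 0.
H has a zero eigenvalue (singular; negative semidefinite but not definite), so H is neither positive definite, negative definite, nor indefinite. The second-order test alone is inconclusive -> degen.
(Indeed, f is constant along the null direction of H through x*, so x* is not a strict local extremum.)

degen


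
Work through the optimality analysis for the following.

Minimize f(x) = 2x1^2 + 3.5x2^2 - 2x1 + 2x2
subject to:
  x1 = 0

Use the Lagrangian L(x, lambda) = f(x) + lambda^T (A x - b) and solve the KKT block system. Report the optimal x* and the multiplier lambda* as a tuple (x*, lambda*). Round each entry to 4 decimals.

Form the Lagrangian:
  L(x, lambda) = (1/2) x^T Q x + c^T x + lambda^T (A x - b)
Stationarity (grad_x L = 0): Q x + c + A^T lambda = 0.
Primal feasibility: A x = b.

This gives the KKT block system:
  [ Q   A^T ] [ x     ]   [-c ]
  [ A    0  ] [ lambda ] = [ b ]

Solving the linear system:
  x*      = (0, -0.2857)
  lambda* = (2)
  f(x*)   = -0.2857

x* = (0, -0.2857), lambda* = (2)


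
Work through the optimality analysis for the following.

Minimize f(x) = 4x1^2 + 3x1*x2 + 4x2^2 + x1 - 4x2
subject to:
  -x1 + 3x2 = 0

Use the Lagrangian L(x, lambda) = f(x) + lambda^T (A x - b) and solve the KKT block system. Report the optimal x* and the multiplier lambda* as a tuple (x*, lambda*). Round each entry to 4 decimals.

Form the Lagrangian:
  L(x, lambda) = (1/2) x^T Q x + c^T x + lambda^T (A x - b)
Stationarity (grad_x L = 0): Q x + c + A^T lambda = 0.
Primal feasibility: A x = b.

This gives the KKT block system:
  [ Q   A^T ] [ x     ]   [-c ]
  [ A    0  ] [ lambda ] = [ b ]

Solving the linear system:
  x*      = (0.0306, 0.0102)
  lambda* = (1.2755)
  f(x*)   = -0.0051

x* = (0.0306, 0.0102), lambda* = (1.2755)


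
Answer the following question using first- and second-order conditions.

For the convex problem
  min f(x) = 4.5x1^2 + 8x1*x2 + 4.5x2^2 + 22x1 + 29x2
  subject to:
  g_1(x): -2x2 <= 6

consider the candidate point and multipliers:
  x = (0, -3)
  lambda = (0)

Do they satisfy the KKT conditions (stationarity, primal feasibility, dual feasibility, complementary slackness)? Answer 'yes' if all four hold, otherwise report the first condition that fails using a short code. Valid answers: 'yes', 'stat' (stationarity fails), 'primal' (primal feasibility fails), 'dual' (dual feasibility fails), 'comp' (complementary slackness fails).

Gradient of f: grad f(x) = Q x + c = (-2, 2)
Constraint values g_i(x) = a_i^T x - b_i:
  g_1((0, -3)) = 0
Stationarity residual: grad f(x) + sum_i lambda_i a_i = (-2, 2)
  -> stationarity FAILS
Primal feasibility (all g_i <= 0): OK
Dual feasibility (all lambda_i >= 0): OK
Complementary slackness (lambda_i * g_i(x) = 0 for all i): OK

Verdict: the first failing condition is stationarity -> stat.

stat


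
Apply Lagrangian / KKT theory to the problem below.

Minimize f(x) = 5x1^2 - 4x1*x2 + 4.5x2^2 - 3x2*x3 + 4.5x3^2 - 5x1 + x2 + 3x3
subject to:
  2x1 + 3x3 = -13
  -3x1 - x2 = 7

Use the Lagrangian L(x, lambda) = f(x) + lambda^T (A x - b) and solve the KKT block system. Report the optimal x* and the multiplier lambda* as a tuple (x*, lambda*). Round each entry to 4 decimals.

Form the Lagrangian:
  L(x, lambda) = (1/2) x^T Q x + c^T x + lambda^T (A x - b)
Stationarity (grad_x L = 0): Q x + c + A^T lambda = 0.
Primal feasibility: A x = b.

This gives the KKT block system:
  [ Q   A^T ] [ x     ]   [-c ]
  [ A    0  ] [ lambda ] = [ b ]

Solving the linear system:
  x*      = (-1.6822, -1.9533, -3.2118)
  lambda* = (6.6822, -0.215)
  f(x*)   = 42.5981

x* = (-1.6822, -1.9533, -3.2118), lambda* = (6.6822, -0.215)
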